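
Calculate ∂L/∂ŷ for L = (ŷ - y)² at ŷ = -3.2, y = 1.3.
∂L/∂ŷ = -9.0

∂L/∂ŷ = 2(ŷ - y) = 2(-3.2 - 1.3) = 2(-4.5) = -9.0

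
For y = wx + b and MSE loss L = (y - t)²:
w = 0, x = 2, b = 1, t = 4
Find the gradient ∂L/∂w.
∂L/∂w = -12

y = wx + b = (0)(2) + 1 = 1
∂L/∂y = 2(y - t) = 2(1 - 4) = -6
∂y/∂w = x = 2
∂L/∂w = ∂L/∂y · ∂y/∂w = -6 × 2 = -12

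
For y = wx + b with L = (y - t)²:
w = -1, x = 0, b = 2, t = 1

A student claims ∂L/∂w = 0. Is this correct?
Correct

y = (-1)(0) + 2 = 2
∂L/∂y = 2(y - t) = 2(2 - 1) = 2
∂y/∂w = x = 0
∂L/∂w = 2 × 0 = 0

Claimed value: 0
Correct: The correct gradient is 0.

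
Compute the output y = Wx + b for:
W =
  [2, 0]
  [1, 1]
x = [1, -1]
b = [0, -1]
y = [2, -1]

Wx = [2×1 + 0×-1, 1×1 + 1×-1]
   = [2, 0]
y = Wx + b = [2 + 0, 0 + -1] = [2, -1]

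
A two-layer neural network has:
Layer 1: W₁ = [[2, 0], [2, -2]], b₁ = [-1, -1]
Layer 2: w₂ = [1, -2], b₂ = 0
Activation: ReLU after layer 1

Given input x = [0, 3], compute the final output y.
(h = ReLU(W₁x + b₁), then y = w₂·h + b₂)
y = 0

Layer 1 pre-activation: z₁ = [-1, -7]
After ReLU: h = [0, 0]
Layer 2 output: y = 1×0 + -2×0 + 0 = 0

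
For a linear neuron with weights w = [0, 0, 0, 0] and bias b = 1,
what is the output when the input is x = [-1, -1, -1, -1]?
y = 1

y = (0)(-1) + (0)(-1) + (0)(-1) + (0)(-1) + 1 = 1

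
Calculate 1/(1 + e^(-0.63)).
0.6525

sigmoid(0.63) = 1/(1 + e^(-0.63)) = 1/(1 + 0.5326) = 0.6525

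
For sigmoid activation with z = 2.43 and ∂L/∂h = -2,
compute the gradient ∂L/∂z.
∂L/∂z = -0.1487

σ(2.43) = 0.9191
σ'(2.43) = σ(2.43)(1 - σ(2.43)) = 0.9191 × 0.08091 = 0.07437
∂L/∂z = ∂L/∂h · σ'(z) = -2 × 0.07437 = -0.1487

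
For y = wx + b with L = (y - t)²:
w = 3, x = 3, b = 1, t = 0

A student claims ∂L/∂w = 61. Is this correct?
Incorrect

y = (3)(3) + 1 = 10
∂L/∂y = 2(y - t) = 2(10 - 0) = 20
∂y/∂w = x = 3
∂L/∂w = 20 × 3 = 60

Claimed value: 61
Incorrect: The correct gradient is 60.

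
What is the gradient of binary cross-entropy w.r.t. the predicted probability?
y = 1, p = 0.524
∂L/∂p = -1.908

∂L/∂p = -y/p + (1-y)/(1-p) = -1/0.524 + 0 = -1.908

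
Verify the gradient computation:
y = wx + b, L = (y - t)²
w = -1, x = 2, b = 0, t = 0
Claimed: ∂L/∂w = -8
Correct

y = (-1)(2) + 0 = -2
∂L/∂y = 2(y - t) = 2(-2 - 0) = -4
∂y/∂w = x = 2
∂L/∂w = -4 × 2 = -8

Claimed value: -8
Correct: The correct gradient is -8.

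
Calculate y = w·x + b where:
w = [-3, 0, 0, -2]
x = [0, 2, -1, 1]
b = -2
y = -4

y = (-3)(0) + (0)(2) + (0)(-1) + (-2)(1) + -2 = -4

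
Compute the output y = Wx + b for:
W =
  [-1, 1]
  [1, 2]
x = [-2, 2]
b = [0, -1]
y = [4, 1]

Wx = [-1×-2 + 1×2, 1×-2 + 2×2]
   = [4, 2]
y = Wx + b = [4 + 0, 2 + -1] = [4, 1]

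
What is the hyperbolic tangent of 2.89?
0.9938

tanh(2.89) = (e^(2.89) - e^(-2.89))/(e^(2.89) + e^(-2.89)) = 0.9938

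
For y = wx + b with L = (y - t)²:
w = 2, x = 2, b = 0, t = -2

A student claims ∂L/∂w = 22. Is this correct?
Incorrect

y = (2)(2) + 0 = 4
∂L/∂y = 2(y - t) = 2(4 - -2) = 12
∂y/∂w = x = 2
∂L/∂w = 12 × 2 = 24

Claimed value: 22
Incorrect: The correct gradient is 24.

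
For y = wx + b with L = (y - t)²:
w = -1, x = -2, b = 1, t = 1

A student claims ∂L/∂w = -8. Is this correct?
Correct

y = (-1)(-2) + 1 = 3
∂L/∂y = 2(y - t) = 2(3 - 1) = 4
∂y/∂w = x = -2
∂L/∂w = 4 × -2 = -8

Claimed value: -8
Correct: The correct gradient is -8.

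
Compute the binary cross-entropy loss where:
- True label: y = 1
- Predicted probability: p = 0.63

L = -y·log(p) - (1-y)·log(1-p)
L = 0.462

L = -1·log(0.63) - 0·log(0.37) = -log(0.63) = 0.462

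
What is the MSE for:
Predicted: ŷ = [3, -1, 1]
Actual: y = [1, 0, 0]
MSE = 2

MSE = (1/3)((3-1)² + (-1-0)² + (1-0)²) = (1/3)(4 + 1 + 1) = 2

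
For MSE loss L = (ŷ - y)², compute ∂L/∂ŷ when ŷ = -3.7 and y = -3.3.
∂L/∂ŷ = -0.8

∂L/∂ŷ = 2(ŷ - y) = 2(-3.7 - -3.3) = 2(-0.4) = -0.8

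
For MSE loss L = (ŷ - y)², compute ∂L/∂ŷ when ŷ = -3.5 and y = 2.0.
∂L/∂ŷ = -11.0

∂L/∂ŷ = 2(ŷ - y) = 2(-3.5 - 2.0) = 2(-5.5) = -11.0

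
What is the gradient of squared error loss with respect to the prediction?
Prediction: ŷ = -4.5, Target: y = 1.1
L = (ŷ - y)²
∂L/∂ŷ = -11.2

∂L/∂ŷ = 2(ŷ - y) = 2(-4.5 - 1.1) = 2(-5.6) = -11.2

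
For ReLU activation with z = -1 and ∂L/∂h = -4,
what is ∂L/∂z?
∂L/∂z = 0

h = ReLU(-1) = 0
Since z < 0: ∂h/∂z = 0
∂L/∂z = ∂L/∂h · ∂h/∂z = -4 × 0 = 0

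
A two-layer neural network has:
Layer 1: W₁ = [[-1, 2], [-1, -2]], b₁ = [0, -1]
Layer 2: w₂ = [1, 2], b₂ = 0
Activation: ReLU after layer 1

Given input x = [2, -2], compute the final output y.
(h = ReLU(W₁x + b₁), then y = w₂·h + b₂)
y = 2

Layer 1 pre-activation: z₁ = [-6, 1]
After ReLU: h = [0, 1]
Layer 2 output: y = 1×0 + 2×1 + 0 = 2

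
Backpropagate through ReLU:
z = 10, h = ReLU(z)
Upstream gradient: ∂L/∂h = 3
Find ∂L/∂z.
∂L/∂z = 3

h = ReLU(10) = 10
Since z > 0: ∂h/∂z = 1
∂L/∂z = ∂L/∂h · ∂h/∂z = 3 × 1 = 3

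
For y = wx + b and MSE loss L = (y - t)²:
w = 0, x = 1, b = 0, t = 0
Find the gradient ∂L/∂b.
∂L/∂b = 0

y = wx + b = (0)(1) + 0 = 0
∂L/∂y = 2(y - t) = 2(0 - 0) = 0
∂y/∂b = 1
∂L/∂b = ∂L/∂y · ∂y/∂b = 0 × 1 = 0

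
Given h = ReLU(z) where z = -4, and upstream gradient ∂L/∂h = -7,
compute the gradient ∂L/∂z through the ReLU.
∂L/∂z = 0

h = ReLU(-4) = 0
Since z < 0: ∂h/∂z = 0
∂L/∂z = ∂L/∂h · ∂h/∂z = -7 × 0 = 0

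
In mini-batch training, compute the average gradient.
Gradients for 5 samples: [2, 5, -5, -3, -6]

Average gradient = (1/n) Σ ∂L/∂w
Average gradient = -1.4

Average = (1/5)(2 + 5 + -5 + -3 + -6) = -7/5 = -1.4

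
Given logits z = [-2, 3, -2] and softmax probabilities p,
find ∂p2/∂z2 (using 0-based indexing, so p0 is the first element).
∂p2/∂z2 = 0.006604

p = softmax(z) = [0.006648, 0.9867, 0.006648]
p2 = 0.006648

∂p2/∂z2 = p2(1 - p2) = 0.006648 × (1 - 0.006648) = 0.006604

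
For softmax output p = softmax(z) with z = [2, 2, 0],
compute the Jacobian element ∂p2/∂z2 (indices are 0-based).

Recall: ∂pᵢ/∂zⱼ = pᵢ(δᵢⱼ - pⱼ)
∂p2/∂z2 = 0.05936

p = softmax(z) = [0.4683, 0.4683, 0.06338]
p2 = 0.06338

∂p2/∂z2 = p2(1 - p2) = 0.06338 × (1 - 0.06338) = 0.05936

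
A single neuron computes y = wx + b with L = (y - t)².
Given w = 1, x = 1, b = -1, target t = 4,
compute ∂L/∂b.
∂L/∂b = -8

y = wx + b = (1)(1) + -1 = 0
∂L/∂y = 2(y - t) = 2(0 - 4) = -8
∂y/∂b = 1
∂L/∂b = ∂L/∂y · ∂y/∂b = -8 × 1 = -8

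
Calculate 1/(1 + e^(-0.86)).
0.7027

sigmoid(0.86) = 1/(1 + e^(-0.86)) = 1/(1 + 0.4232) = 0.7027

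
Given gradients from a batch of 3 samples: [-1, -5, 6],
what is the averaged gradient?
Average gradient = 0

Average = (1/3)(-1 + -5 + 6) = 0/3 = 0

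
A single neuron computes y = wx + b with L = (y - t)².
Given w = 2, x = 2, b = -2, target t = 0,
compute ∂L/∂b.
∂L/∂b = 4

y = wx + b = (2)(2) + -2 = 2
∂L/∂y = 2(y - t) = 2(2 - 0) = 4
∂y/∂b = 1
∂L/∂b = ∂L/∂y · ∂y/∂b = 4 × 1 = 4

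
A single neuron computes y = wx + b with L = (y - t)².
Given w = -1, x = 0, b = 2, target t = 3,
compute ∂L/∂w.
∂L/∂w = 0

y = wx + b = (-1)(0) + 2 = 2
∂L/∂y = 2(y - t) = 2(2 - 3) = -2
∂y/∂w = x = 0
∂L/∂w = ∂L/∂y · ∂y/∂w = -2 × 0 = 0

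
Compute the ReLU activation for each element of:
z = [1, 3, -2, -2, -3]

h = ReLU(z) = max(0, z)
h = [1, 3, 0, 0, 0]

ReLU applied element-wise: max(0,1)=1, max(0,3)=3, max(0,-2)=0, max(0,-2)=0, max(0,-3)=0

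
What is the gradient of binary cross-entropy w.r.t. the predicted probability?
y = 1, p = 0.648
∂L/∂p = -1.543

∂L/∂p = -y/p + (1-y)/(1-p) = -1/0.648 + 0 = -1.543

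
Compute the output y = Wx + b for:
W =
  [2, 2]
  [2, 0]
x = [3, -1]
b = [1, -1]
y = [5, 5]

Wx = [2×3 + 2×-1, 2×3 + 0×-1]
   = [4, 6]
y = Wx + b = [4 + 1, 6 + -1] = [5, 5]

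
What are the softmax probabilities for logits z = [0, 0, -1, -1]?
p = [0.3655, 0.3655, 0.1345, 0.1345]

exp(z) = [1, 1, 0.3679, 0.3679]
Sum = 2.736
p = [0.3655, 0.3655, 0.1345, 0.1345]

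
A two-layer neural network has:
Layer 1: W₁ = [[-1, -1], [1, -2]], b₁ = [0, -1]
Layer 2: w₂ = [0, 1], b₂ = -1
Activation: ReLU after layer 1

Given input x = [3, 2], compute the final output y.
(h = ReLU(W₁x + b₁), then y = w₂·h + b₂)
y = -1

Layer 1 pre-activation: z₁ = [-5, -2]
After ReLU: h = [0, 0]
Layer 2 output: y = 0×0 + 1×0 + -1 = -1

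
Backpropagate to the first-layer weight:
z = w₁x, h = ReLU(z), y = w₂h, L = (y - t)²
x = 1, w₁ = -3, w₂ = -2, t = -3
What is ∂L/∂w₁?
∂L/∂w₁ = 0

Forward pass:
z = w₁x = -3×1 = -3
h = ReLU(-3) = 0
y = w₂h = -2×0 = 0

Backward pass:
∂L/∂y = 2(y - t) = 2(0 - -3) = 6
∂y/∂h = w₂ = -2
∂h/∂z = 0 (ReLU derivative)
∂z/∂w₁ = x = 1

∂L/∂w₁ = 6 × -2 × 0 × 1 = 0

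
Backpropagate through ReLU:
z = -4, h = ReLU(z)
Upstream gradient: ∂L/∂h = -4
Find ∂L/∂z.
∂L/∂z = 0

h = ReLU(-4) = 0
Since z < 0: ∂h/∂z = 0
∂L/∂z = ∂L/∂h · ∂h/∂z = -4 × 0 = 0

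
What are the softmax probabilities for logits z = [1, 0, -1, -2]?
p = [0.6439, 0.2369, 0.0871, 0.0321]

exp(z) = [2.718, 1, 0.3679, 0.1353]
Sum = 4.221
p = [0.6439, 0.2369, 0.0871, 0.0321]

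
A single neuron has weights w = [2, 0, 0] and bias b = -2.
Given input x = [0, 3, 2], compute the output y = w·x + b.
y = -2

y = (2)(0) + (0)(3) + (0)(2) + -2 = -2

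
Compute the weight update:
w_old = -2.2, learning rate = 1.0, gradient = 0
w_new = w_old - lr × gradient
w_new = -2.2

w_new = w - η·∂L/∂w = -2.2 - 1.0×(0) = -2.2 - (0) = -2.2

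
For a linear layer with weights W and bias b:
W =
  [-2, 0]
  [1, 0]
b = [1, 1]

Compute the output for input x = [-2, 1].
y = [5, -1]

Wx = [-2×-2 + 0×1, 1×-2 + 0×1]
   = [4, -2]
y = Wx + b = [4 + 1, -2 + 1] = [5, -1]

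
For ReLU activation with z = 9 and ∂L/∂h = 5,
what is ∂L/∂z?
∂L/∂z = 5

h = ReLU(9) = 9
Since z > 0: ∂h/∂z = 1
∂L/∂z = ∂L/∂h · ∂h/∂z = 5 × 1 = 5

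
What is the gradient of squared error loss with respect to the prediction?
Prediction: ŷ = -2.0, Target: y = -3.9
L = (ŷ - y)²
∂L/∂ŷ = 3.8

∂L/∂ŷ = 2(ŷ - y) = 2(-2.0 - -3.9) = 2(1.9) = 3.8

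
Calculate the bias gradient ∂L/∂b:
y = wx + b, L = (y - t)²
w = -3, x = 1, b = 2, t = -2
∂L/∂b = 2

y = wx + b = (-3)(1) + 2 = -1
∂L/∂y = 2(y - t) = 2(-1 - -2) = 2
∂y/∂b = 1
∂L/∂b = ∂L/∂y · ∂y/∂b = 2 × 1 = 2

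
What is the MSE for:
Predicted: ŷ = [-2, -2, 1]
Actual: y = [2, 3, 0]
MSE = 14

MSE = (1/3)((-2-2)² + (-2-3)² + (1-0)²) = (1/3)(16 + 25 + 1) = 14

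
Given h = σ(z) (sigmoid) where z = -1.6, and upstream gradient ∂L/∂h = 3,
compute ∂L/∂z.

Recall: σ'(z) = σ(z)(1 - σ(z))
∂L/∂z = 0.4193

σ(-1.6) = 0.168
σ'(-1.6) = σ(-1.6)(1 - σ(-1.6)) = 0.168 × 0.832 = 0.1398
∂L/∂z = ∂L/∂h · σ'(z) = 3 × 0.1398 = 0.4193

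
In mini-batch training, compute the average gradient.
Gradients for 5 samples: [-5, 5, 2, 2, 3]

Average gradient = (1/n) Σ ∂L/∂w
Average gradient = 1.4

Average = (1/5)(-5 + 5 + 2 + 2 + 3) = 7/5 = 1.4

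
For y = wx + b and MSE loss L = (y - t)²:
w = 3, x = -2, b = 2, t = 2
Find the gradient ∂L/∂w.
∂L/∂w = 24

y = wx + b = (3)(-2) + 2 = -4
∂L/∂y = 2(y - t) = 2(-4 - 2) = -12
∂y/∂w = x = -2
∂L/∂w = ∂L/∂y · ∂y/∂w = -12 × -2 = 24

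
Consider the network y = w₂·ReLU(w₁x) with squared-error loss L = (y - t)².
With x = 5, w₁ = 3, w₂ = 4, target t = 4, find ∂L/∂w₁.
∂L/∂w₁ = 2240

Forward pass:
z = w₁x = 3×5 = 15
h = ReLU(15) = 15
y = w₂h = 4×15 = 60

Backward pass:
∂L/∂y = 2(y - t) = 2(60 - 4) = 112
∂y/∂h = w₂ = 4
∂h/∂z = 1 (ReLU derivative)
∂z/∂w₁ = x = 5

∂L/∂w₁ = 112 × 4 × 1 × 5 = 2240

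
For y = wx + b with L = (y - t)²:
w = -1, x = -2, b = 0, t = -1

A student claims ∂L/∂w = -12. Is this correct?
Correct

y = (-1)(-2) + 0 = 2
∂L/∂y = 2(y - t) = 2(2 - -1) = 6
∂y/∂w = x = -2
∂L/∂w = 6 × -2 = -12

Claimed value: -12
Correct: The correct gradient is -12.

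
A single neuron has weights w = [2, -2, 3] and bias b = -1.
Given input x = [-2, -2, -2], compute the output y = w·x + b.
y = -7

y = (2)(-2) + (-2)(-2) + (3)(-2) + -1 = -7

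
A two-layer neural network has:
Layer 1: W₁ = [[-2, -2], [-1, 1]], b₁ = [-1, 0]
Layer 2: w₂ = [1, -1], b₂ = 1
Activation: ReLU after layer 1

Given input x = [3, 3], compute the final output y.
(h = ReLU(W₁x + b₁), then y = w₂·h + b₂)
y = 1

Layer 1 pre-activation: z₁ = [-13, 0]
After ReLU: h = [0, 0]
Layer 2 output: y = 1×0 + -1×0 + 1 = 1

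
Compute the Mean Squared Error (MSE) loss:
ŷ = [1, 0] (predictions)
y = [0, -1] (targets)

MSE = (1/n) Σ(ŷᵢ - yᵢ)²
MSE = 1

MSE = (1/2)((1-0)² + (0--1)²) = (1/2)(1 + 1) = 1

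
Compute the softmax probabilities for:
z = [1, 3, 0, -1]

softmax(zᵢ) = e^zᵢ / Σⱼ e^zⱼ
p = [0.1125, 0.831, 0.0414, 0.0152]

exp(z) = [2.718, 20.09, 1, 0.3679]
Sum = 24.17
p = [0.1125, 0.831, 0.0414, 0.0152]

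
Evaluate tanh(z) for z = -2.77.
-0.9922

tanh(-2.77) = (e^(-2.77) - e^(2.77))/(e^(-2.77) + e^(2.77)) = -0.9922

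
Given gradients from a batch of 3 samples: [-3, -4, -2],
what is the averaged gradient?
Average gradient = -3

Average = (1/3)(-3 + -4 + -2) = -9/3 = -3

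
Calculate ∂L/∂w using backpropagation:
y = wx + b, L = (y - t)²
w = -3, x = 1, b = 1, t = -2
∂L/∂w = 0

y = wx + b = (-3)(1) + 1 = -2
∂L/∂y = 2(y - t) = 2(-2 - -2) = 0
∂y/∂w = x = 1
∂L/∂w = ∂L/∂y · ∂y/∂w = 0 × 1 = 0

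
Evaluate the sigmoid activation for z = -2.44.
0.08017

sigmoid(-2.44) = 1/(1 + e^(2.44)) = 1/(1 + 11.47) = 0.08017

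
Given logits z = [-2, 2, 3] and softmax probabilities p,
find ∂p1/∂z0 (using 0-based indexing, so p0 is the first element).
∂p1/∂z0 = -0.001312

p = softmax(z) = [0.004902, 0.2676, 0.7275]
p1 = 0.2676, p0 = 0.004902

∂p1/∂z0 = -p1 × p0 = -0.2676 × 0.004902 = -0.001312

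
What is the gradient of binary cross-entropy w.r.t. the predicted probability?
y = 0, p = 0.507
∂L/∂p = 2.028

∂L/∂p = -y/p + (1-y)/(1-p) = 0 + 1/0.493 = 2.028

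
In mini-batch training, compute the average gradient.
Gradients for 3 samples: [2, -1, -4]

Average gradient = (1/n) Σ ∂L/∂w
Average gradient = -1

Average = (1/3)(2 + -1 + -4) = -3/3 = -1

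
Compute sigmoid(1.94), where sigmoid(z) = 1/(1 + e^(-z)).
0.8744

sigmoid(1.94) = 1/(1 + e^(-1.94)) = 1/(1 + 0.1437) = 0.8744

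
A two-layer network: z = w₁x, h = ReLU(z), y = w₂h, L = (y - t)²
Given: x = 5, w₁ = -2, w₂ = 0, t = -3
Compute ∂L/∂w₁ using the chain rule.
∂L/∂w₁ = 0

Forward pass:
z = w₁x = -2×5 = -10
h = ReLU(-10) = 0
y = w₂h = 0×0 = 0

Backward pass:
∂L/∂y = 2(y - t) = 2(0 - -3) = 6
∂y/∂h = w₂ = 0
∂h/∂z = 0 (ReLU derivative)
∂z/∂w₁ = x = 5

∂L/∂w₁ = 6 × 0 × 0 × 5 = 0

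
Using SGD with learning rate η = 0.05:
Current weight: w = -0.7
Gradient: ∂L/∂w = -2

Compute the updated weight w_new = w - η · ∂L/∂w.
w_new = -0.6

w_new = w - η·∂L/∂w = -0.7 - 0.05×(-2) = -0.7 - (-0.1) = -0.6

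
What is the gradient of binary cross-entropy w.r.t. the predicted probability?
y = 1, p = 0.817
∂L/∂p = -1.224

∂L/∂p = -y/p + (1-y)/(1-p) = -1/0.817 + 0 = -1.224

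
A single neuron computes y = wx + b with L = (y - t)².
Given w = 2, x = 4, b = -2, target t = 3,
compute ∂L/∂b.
∂L/∂b = 6

y = wx + b = (2)(4) + -2 = 6
∂L/∂y = 2(y - t) = 2(6 - 3) = 6
∂y/∂b = 1
∂L/∂b = ∂L/∂y · ∂y/∂b = 6 × 1 = 6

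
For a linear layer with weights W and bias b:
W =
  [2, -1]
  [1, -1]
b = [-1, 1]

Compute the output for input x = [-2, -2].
y = [-3, 1]

Wx = [2×-2 + -1×-2, 1×-2 + -1×-2]
   = [-2, 0]
y = Wx + b = [-2 + -1, 0 + 1] = [-3, 1]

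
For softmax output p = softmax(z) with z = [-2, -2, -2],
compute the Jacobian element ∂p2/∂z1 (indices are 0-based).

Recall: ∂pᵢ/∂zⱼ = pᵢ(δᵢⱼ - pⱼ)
∂p2/∂z1 = -0.1111

p = softmax(z) = [0.3333, 0.3333, 0.3333]
p2 = 0.3333, p1 = 0.3333

∂p2/∂z1 = -p2 × p1 = -0.3333 × 0.3333 = -0.1111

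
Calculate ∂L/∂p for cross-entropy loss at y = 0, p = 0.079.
∂L/∂p = 1.086

∂L/∂p = -y/p + (1-y)/(1-p) = 0 + 1/0.921 = 1.086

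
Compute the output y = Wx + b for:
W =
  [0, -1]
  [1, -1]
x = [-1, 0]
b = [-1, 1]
y = [-1, 0]

Wx = [0×-1 + -1×0, 1×-1 + -1×0]
   = [0, -1]
y = Wx + b = [0 + -1, -1 + 1] = [-1, 0]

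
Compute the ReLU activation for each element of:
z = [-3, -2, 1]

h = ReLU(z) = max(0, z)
h = [0, 0, 1]

ReLU applied element-wise: max(0,-3)=0, max(0,-2)=0, max(0,1)=1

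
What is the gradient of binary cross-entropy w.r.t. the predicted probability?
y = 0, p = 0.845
∂L/∂p = 6.452

∂L/∂p = -y/p + (1-y)/(1-p) = 0 + 1/0.155 = 6.452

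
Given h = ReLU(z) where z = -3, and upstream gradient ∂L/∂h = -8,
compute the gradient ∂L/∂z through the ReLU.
∂L/∂z = 0

h = ReLU(-3) = 0
Since z < 0: ∂h/∂z = 0
∂L/∂z = ∂L/∂h · ∂h/∂z = -8 × 0 = 0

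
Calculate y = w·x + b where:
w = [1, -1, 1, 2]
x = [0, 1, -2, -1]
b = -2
y = -7

y = (1)(0) + (-1)(1) + (1)(-2) + (2)(-1) + -2 = -7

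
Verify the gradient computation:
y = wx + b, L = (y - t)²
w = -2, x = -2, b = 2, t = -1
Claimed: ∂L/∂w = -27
Incorrect

y = (-2)(-2) + 2 = 6
∂L/∂y = 2(y - t) = 2(6 - -1) = 14
∂y/∂w = x = -2
∂L/∂w = 14 × -2 = -28

Claimed value: -27
Incorrect: The correct gradient is -28.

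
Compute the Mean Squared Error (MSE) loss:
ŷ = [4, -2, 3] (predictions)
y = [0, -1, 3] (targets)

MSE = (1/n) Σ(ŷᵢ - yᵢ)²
MSE = 5.667

MSE = (1/3)((4-0)² + (-2--1)² + (3-3)²) = (1/3)(16 + 1 + 0) = 5.667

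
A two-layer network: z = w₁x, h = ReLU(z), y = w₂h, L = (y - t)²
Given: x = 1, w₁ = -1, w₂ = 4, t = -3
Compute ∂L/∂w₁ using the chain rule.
∂L/∂w₁ = 0

Forward pass:
z = w₁x = -1×1 = -1
h = ReLU(-1) = 0
y = w₂h = 4×0 = 0

Backward pass:
∂L/∂y = 2(y - t) = 2(0 - -3) = 6
∂y/∂h = w₂ = 4
∂h/∂z = 0 (ReLU derivative)
∂z/∂w₁ = x = 1

∂L/∂w₁ = 6 × 4 × 0 × 1 = 0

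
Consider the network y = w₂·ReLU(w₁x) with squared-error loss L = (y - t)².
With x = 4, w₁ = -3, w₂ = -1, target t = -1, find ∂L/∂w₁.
∂L/∂w₁ = 0

Forward pass:
z = w₁x = -3×4 = -12
h = ReLU(-12) = 0
y = w₂h = -1×0 = 0

Backward pass:
∂L/∂y = 2(y - t) = 2(0 - -1) = 2
∂y/∂h = w₂ = -1
∂h/∂z = 0 (ReLU derivative)
∂z/∂w₁ = x = 4

∂L/∂w₁ = 2 × -1 × 0 × 4 = 0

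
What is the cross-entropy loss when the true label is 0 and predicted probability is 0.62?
L = 0.9676

L = -0·log(0.62) - 1·log(0.38) = -log(0.38) = 0.9676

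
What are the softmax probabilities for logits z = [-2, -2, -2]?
p = [0.3333, 0.3333, 0.3333]

exp(z) = [0.1353, 0.1353, 0.1353]
Sum = 0.406
p = [0.3333, 0.3333, 0.3333]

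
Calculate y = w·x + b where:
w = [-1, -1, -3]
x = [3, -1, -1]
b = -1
y = 0

y = (-1)(3) + (-1)(-1) + (-3)(-1) + -1 = 0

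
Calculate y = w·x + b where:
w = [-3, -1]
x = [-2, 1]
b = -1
y = 4

y = (-3)(-2) + (-1)(1) + -1 = 4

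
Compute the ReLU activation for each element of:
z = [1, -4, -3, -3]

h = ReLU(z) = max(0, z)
h = [1, 0, 0, 0]

ReLU applied element-wise: max(0,1)=1, max(0,-4)=0, max(0,-3)=0, max(0,-3)=0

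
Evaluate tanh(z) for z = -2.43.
-0.9846

tanh(-2.43) = (e^(-2.43) - e^(2.43))/(e^(-2.43) + e^(2.43)) = -0.9846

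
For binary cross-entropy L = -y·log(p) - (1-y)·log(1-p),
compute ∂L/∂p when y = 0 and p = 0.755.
∂L/∂p = 4.082

∂L/∂p = -y/p + (1-y)/(1-p) = 0 + 1/0.245 = 4.082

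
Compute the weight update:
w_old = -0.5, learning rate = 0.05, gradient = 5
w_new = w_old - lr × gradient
w_new = -0.75

w_new = w - η·∂L/∂w = -0.5 - 0.05×(5) = -0.5 - (0.25) = -0.75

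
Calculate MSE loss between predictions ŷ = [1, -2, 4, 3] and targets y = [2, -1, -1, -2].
MSE = 13

MSE = (1/4)((1-2)² + (-2--1)² + (4--1)² + (3--2)²) = (1/4)(1 + 1 + 25 + 25) = 13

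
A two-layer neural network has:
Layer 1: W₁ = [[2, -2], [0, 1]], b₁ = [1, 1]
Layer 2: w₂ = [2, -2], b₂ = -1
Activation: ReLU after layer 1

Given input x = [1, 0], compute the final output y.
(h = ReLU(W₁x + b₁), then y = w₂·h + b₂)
y = 3

Layer 1 pre-activation: z₁ = [3, 1]
After ReLU: h = [3, 1]
Layer 2 output: y = 2×3 + -2×1 + -1 = 3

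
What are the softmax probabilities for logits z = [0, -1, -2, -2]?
p = [0.6103, 0.2245, 0.0826, 0.0826]

exp(z) = [1, 0.3679, 0.1353, 0.1353]
Sum = 1.639
p = [0.6103, 0.2245, 0.0826, 0.0826]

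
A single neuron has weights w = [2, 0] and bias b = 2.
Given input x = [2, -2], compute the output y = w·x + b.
y = 6

y = (2)(2) + (0)(-2) + 2 = 6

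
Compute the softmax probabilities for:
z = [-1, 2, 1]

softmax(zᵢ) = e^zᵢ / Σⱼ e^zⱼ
p = [0.0351, 0.7054, 0.2595]

exp(z) = [0.3679, 7.389, 2.718]
Sum = 10.48
p = [0.0351, 0.7054, 0.2595]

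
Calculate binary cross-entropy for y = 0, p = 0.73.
L = 1.309

L = -0·log(0.73) - 1·log(0.27) = -log(0.27) = 1.309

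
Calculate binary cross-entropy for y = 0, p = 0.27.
L = 0.3147

L = -0·log(0.27) - 1·log(0.73) = -log(0.73) = 0.3147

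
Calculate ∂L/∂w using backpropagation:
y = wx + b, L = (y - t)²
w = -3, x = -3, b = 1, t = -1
∂L/∂w = -66

y = wx + b = (-3)(-3) + 1 = 10
∂L/∂y = 2(y - t) = 2(10 - -1) = 22
∂y/∂w = x = -3
∂L/∂w = ∂L/∂y · ∂y/∂w = 22 × -3 = -66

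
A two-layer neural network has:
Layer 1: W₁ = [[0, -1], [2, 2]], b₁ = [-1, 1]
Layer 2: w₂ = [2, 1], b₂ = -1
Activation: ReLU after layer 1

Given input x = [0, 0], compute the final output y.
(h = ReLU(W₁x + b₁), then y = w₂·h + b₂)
y = 0

Layer 1 pre-activation: z₁ = [-1, 1]
After ReLU: h = [0, 1]
Layer 2 output: y = 2×0 + 1×1 + -1 = 0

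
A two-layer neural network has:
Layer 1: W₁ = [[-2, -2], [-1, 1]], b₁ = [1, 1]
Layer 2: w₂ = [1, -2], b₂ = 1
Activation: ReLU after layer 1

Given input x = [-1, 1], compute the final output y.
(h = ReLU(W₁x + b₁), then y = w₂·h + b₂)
y = -4

Layer 1 pre-activation: z₁ = [1, 3]
After ReLU: h = [1, 3]
Layer 2 output: y = 1×1 + -2×3 + 1 = -4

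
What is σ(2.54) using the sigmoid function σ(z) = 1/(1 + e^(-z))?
0.9269

sigmoid(2.54) = 1/(1 + e^(-2.54)) = 1/(1 + 0.07887) = 0.9269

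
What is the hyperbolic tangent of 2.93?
0.9943

tanh(2.93) = (e^(2.93) - e^(-2.93))/(e^(2.93) + e^(-2.93)) = 0.9943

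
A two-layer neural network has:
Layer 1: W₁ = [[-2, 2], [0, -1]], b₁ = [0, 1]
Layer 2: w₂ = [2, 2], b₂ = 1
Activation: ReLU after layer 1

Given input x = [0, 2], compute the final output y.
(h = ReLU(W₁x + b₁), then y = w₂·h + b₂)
y = 9

Layer 1 pre-activation: z₁ = [4, -1]
After ReLU: h = [4, 0]
Layer 2 output: y = 2×4 + 2×0 + 1 = 9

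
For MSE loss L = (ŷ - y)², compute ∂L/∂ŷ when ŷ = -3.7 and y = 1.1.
∂L/∂ŷ = -9.6

∂L/∂ŷ = 2(ŷ - y) = 2(-3.7 - 1.1) = 2(-4.8) = -9.6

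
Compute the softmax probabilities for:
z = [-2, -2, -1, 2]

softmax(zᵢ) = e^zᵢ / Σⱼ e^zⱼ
p = [0.0169, 0.0169, 0.0458, 0.9205]

exp(z) = [0.1353, 0.1353, 0.3679, 7.389]
Sum = 8.028
p = [0.0169, 0.0169, 0.0458, 0.9205]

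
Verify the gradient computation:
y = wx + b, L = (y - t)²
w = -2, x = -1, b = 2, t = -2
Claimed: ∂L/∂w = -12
Correct

y = (-2)(-1) + 2 = 4
∂L/∂y = 2(y - t) = 2(4 - -2) = 12
∂y/∂w = x = -1
∂L/∂w = 12 × -1 = -12

Claimed value: -12
Correct: The correct gradient is -12.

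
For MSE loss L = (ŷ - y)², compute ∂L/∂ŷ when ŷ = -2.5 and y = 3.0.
∂L/∂ŷ = -11.0

∂L/∂ŷ = 2(ŷ - y) = 2(-2.5 - 3.0) = 2(-5.5) = -11.0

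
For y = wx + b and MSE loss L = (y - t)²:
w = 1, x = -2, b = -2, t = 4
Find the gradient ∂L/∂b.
∂L/∂b = -16

y = wx + b = (1)(-2) + -2 = -4
∂L/∂y = 2(y - t) = 2(-4 - 4) = -16
∂y/∂b = 1
∂L/∂b = ∂L/∂y · ∂y/∂b = -16 × 1 = -16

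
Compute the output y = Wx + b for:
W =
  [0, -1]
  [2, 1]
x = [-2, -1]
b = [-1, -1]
y = [0, -6]

Wx = [0×-2 + -1×-1, 2×-2 + 1×-1]
   = [1, -5]
y = Wx + b = [1 + -1, -5 + -1] = [0, -6]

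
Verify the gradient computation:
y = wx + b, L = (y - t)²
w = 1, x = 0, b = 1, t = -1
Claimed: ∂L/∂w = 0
Correct

y = (1)(0) + 1 = 1
∂L/∂y = 2(y - t) = 2(1 - -1) = 4
∂y/∂w = x = 0
∂L/∂w = 4 × 0 = 0

Claimed value: 0
Correct: The correct gradient is 0.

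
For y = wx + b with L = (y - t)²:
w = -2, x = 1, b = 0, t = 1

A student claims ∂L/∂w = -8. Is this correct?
Incorrect

y = (-2)(1) + 0 = -2
∂L/∂y = 2(y - t) = 2(-2 - 1) = -6
∂y/∂w = x = 1
∂L/∂w = -6 × 1 = -6

Claimed value: -8
Incorrect: The correct gradient is -6.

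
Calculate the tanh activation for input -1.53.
-0.9104

tanh(-1.53) = (e^(-1.53) - e^(1.53))/(e^(-1.53) + e^(1.53)) = -0.9104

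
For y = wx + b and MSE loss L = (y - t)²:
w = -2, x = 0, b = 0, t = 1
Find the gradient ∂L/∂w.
∂L/∂w = 0

y = wx + b = (-2)(0) + 0 = 0
∂L/∂y = 2(y - t) = 2(0 - 1) = -2
∂y/∂w = x = 0
∂L/∂w = ∂L/∂y · ∂y/∂w = -2 × 0 = 0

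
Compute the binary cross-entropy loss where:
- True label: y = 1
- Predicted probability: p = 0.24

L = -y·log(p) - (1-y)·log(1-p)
L = 1.427

L = -1·log(0.24) - 0·log(0.76) = -log(0.24) = 1.427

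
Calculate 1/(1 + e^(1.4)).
0.1978

sigmoid(-1.4) = 1/(1 + e^(1.4)) = 1/(1 + 4.055) = 0.1978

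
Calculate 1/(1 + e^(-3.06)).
0.9552

sigmoid(3.06) = 1/(1 + e^(-3.06)) = 1/(1 + 0.04689) = 0.9552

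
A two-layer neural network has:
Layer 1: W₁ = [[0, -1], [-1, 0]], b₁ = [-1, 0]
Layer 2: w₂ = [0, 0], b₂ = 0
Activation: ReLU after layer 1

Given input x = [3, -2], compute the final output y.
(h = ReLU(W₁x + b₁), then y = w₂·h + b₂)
y = 0

Layer 1 pre-activation: z₁ = [1, -3]
After ReLU: h = [1, 0]
Layer 2 output: y = 0×1 + 0×0 + 0 = 0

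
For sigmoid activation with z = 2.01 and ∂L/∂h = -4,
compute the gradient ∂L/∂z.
∂L/∂z = -0.4168

σ(2.01) = 0.8818
σ'(2.01) = σ(2.01)(1 - σ(2.01)) = 0.8818 × 0.1182 = 0.1042
∂L/∂z = ∂L/∂h · σ'(z) = -4 × 0.1042 = -0.4168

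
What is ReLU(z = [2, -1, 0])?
h = [2, 0, 0]

ReLU applied element-wise: max(0,2)=2, max(0,-1)=0, max(0,0)=0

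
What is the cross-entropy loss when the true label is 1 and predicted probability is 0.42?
L = 0.8675

L = -1·log(0.42) - 0·log(0.58) = -log(0.42) = 0.8675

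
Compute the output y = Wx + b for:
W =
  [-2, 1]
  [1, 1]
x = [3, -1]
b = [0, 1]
y = [-7, 3]

Wx = [-2×3 + 1×-1, 1×3 + 1×-1]
   = [-7, 2]
y = Wx + b = [-7 + 0, 2 + 1] = [-7, 3]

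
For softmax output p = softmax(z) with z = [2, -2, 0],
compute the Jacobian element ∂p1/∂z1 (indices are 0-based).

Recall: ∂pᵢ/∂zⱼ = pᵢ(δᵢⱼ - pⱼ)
∂p1/∂z1 = 0.01562

p = softmax(z) = [0.8668, 0.01588, 0.1173]
p1 = 0.01588

∂p1/∂z1 = p1(1 - p1) = 0.01588 × (1 - 0.01588) = 0.01562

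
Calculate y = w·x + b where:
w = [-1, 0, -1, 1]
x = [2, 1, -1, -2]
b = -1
y = -4

y = (-1)(2) + (0)(1) + (-1)(-1) + (1)(-2) + -1 = -4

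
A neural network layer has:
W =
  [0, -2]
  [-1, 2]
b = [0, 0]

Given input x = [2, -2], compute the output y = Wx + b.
y = [4, -6]

Wx = [0×2 + -2×-2, -1×2 + 2×-2]
   = [4, -6]
y = Wx + b = [4 + 0, -6 + 0] = [4, -6]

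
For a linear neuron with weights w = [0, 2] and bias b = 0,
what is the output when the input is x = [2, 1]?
y = 2

y = (0)(2) + (2)(1) + 0 = 2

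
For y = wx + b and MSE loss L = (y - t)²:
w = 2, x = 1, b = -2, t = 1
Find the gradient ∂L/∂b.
∂L/∂b = -2

y = wx + b = (2)(1) + -2 = 0
∂L/∂y = 2(y - t) = 2(0 - 1) = -2
∂y/∂b = 1
∂L/∂b = ∂L/∂y · ∂y/∂b = -2 × 1 = -2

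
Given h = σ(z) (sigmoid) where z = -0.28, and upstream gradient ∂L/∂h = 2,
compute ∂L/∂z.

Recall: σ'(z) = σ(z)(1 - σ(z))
∂L/∂z = 0.4903

σ(-0.28) = 0.4305
σ'(-0.28) = σ(-0.28)(1 - σ(-0.28)) = 0.4305 × 0.5695 = 0.2452
∂L/∂z = ∂L/∂h · σ'(z) = 2 × 0.2452 = 0.4903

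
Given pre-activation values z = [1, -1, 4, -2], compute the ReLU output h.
h = [1, 0, 4, 0]

ReLU applied element-wise: max(0,1)=1, max(0,-1)=0, max(0,4)=4, max(0,-2)=0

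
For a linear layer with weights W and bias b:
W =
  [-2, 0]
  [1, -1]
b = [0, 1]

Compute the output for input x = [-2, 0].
y = [4, -1]

Wx = [-2×-2 + 0×0, 1×-2 + -1×0]
   = [4, -2]
y = Wx + b = [4 + 0, -2 + 1] = [4, -1]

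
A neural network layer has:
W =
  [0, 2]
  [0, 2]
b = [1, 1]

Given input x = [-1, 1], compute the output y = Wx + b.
y = [3, 3]

Wx = [0×-1 + 2×1, 0×-1 + 2×1]
   = [2, 2]
y = Wx + b = [2 + 1, 2 + 1] = [3, 3]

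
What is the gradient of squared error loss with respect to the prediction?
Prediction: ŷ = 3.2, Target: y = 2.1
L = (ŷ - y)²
∂L/∂ŷ = 2.2

∂L/∂ŷ = 2(ŷ - y) = 2(3.2 - 2.1) = 2(1.1) = 2.2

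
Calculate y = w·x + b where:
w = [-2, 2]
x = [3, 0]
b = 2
y = -4

y = (-2)(3) + (2)(0) + 2 = -4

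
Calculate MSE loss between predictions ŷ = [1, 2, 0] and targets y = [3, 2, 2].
MSE = 2.667

MSE = (1/3)((1-3)² + (2-2)² + (0-2)²) = (1/3)(4 + 0 + 4) = 2.667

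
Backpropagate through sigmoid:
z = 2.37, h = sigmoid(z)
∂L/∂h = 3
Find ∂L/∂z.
∂L/∂z = 0.2345

σ(2.37) = 0.9145
σ'(2.37) = σ(2.37)(1 - σ(2.37)) = 0.9145 × 0.08549 = 0.07818
∂L/∂z = ∂L/∂h · σ'(z) = 3 × 0.07818 = 0.2345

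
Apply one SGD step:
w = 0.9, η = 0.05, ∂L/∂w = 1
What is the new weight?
w_new = 0.85

w_new = w - η·∂L/∂w = 0.9 - 0.05×(1) = 0.9 - (0.05) = 0.85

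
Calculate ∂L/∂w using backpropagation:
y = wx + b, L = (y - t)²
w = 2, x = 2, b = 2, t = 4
∂L/∂w = 8

y = wx + b = (2)(2) + 2 = 6
∂L/∂y = 2(y - t) = 2(6 - 4) = 4
∂y/∂w = x = 2
∂L/∂w = ∂L/∂y · ∂y/∂w = 4 × 2 = 8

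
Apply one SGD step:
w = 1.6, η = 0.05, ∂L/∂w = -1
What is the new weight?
w_new = 1.65

w_new = w - η·∂L/∂w = 1.6 - 0.05×(-1) = 1.6 - (-0.05) = 1.65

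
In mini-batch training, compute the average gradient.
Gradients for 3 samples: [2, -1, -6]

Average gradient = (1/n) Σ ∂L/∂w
Average gradient = -1.667

Average = (1/3)(2 + -1 + -6) = -5/3 = -1.667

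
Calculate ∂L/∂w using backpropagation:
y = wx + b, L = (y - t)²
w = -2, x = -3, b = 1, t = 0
∂L/∂w = -42

y = wx + b = (-2)(-3) + 1 = 7
∂L/∂y = 2(y - t) = 2(7 - 0) = 14
∂y/∂w = x = -3
∂L/∂w = ∂L/∂y · ∂y/∂w = 14 × -3 = -42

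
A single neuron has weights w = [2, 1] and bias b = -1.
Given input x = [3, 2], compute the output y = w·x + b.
y = 7

y = (2)(3) + (1)(2) + -1 = 7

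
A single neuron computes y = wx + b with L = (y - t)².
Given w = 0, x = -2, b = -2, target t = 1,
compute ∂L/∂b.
∂L/∂b = -6

y = wx + b = (0)(-2) + -2 = -2
∂L/∂y = 2(y - t) = 2(-2 - 1) = -6
∂y/∂b = 1
∂L/∂b = ∂L/∂y · ∂y/∂b = -6 × 1 = -6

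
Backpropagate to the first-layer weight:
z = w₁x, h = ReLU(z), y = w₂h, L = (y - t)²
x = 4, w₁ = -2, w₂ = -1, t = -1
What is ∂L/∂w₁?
∂L/∂w₁ = 0

Forward pass:
z = w₁x = -2×4 = -8
h = ReLU(-8) = 0
y = w₂h = -1×0 = 0

Backward pass:
∂L/∂y = 2(y - t) = 2(0 - -1) = 2
∂y/∂h = w₂ = -1
∂h/∂z = 0 (ReLU derivative)
∂z/∂w₁ = x = 4

∂L/∂w₁ = 2 × -1 × 0 × 4 = 0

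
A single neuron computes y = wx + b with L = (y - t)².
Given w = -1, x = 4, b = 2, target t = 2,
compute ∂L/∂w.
∂L/∂w = -32

y = wx + b = (-1)(4) + 2 = -2
∂L/∂y = 2(y - t) = 2(-2 - 2) = -8
∂y/∂w = x = 4
∂L/∂w = ∂L/∂y · ∂y/∂w = -8 × 4 = -32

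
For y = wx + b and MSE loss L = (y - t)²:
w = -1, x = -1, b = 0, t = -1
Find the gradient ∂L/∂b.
∂L/∂b = 4

y = wx + b = (-1)(-1) + 0 = 1
∂L/∂y = 2(y - t) = 2(1 - -1) = 4
∂y/∂b = 1
∂L/∂b = ∂L/∂y · ∂y/∂b = 4 × 1 = 4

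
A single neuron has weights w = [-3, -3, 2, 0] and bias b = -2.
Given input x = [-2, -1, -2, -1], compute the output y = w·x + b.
y = 3

y = (-3)(-2) + (-3)(-1) + (2)(-2) + (0)(-1) + -2 = 3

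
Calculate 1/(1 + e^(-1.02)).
0.735

sigmoid(1.02) = 1/(1 + e^(-1.02)) = 1/(1 + 0.3606) = 0.735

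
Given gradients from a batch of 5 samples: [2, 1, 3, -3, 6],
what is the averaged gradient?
Average gradient = 1.8

Average = (1/5)(2 + 1 + 3 + -3 + 6) = 9/5 = 1.8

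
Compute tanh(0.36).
0.3452

tanh(0.36) = (e^(0.36) - e^(-0.36))/(e^(0.36) + e^(-0.36)) = 0.3452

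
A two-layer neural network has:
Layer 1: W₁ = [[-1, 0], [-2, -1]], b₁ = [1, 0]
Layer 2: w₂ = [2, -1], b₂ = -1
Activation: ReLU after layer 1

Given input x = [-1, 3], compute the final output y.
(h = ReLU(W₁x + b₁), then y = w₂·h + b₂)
y = 3

Layer 1 pre-activation: z₁ = [2, -1]
After ReLU: h = [2, 0]
Layer 2 output: y = 2×2 + -1×0 + -1 = 3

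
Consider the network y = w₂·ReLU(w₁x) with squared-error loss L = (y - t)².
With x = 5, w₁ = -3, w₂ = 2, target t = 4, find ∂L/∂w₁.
∂L/∂w₁ = 0

Forward pass:
z = w₁x = -3×5 = -15
h = ReLU(-15) = 0
y = w₂h = 2×0 = 0

Backward pass:
∂L/∂y = 2(y - t) = 2(0 - 4) = -8
∂y/∂h = w₂ = 2
∂h/∂z = 0 (ReLU derivative)
∂z/∂w₁ = x = 5

∂L/∂w₁ = -8 × 2 × 0 × 5 = 0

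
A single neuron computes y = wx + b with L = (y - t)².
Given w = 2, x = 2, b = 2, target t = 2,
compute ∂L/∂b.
∂L/∂b = 8

y = wx + b = (2)(2) + 2 = 6
∂L/∂y = 2(y - t) = 2(6 - 2) = 8
∂y/∂b = 1
∂L/∂b = ∂L/∂y · ∂y/∂b = 8 × 1 = 8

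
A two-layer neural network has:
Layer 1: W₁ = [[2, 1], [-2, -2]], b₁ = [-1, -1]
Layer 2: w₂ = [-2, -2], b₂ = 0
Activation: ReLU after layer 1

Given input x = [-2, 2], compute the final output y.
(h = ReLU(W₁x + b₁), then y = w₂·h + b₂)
y = 0

Layer 1 pre-activation: z₁ = [-3, -1]
After ReLU: h = [0, 0]
Layer 2 output: y = -2×0 + -2×0 + 0 = 0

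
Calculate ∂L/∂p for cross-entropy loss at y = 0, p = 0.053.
∂L/∂p = 1.056

∂L/∂p = -y/p + (1-y)/(1-p) = 0 + 1/0.947 = 1.056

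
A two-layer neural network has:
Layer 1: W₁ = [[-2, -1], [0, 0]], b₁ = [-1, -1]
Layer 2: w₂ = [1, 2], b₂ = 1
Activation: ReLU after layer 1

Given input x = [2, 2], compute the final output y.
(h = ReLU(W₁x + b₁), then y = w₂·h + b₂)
y = 1

Layer 1 pre-activation: z₁ = [-7, -1]
After ReLU: h = [0, 0]
Layer 2 output: y = 1×0 + 2×0 + 1 = 1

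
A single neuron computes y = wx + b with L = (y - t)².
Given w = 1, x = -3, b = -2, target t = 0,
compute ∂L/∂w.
∂L/∂w = 30

y = wx + b = (1)(-3) + -2 = -5
∂L/∂y = 2(y - t) = 2(-5 - 0) = -10
∂y/∂w = x = -3
∂L/∂w = ∂L/∂y · ∂y/∂w = -10 × -3 = 30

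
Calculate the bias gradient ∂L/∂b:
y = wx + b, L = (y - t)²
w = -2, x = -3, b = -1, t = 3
∂L/∂b = 4

y = wx + b = (-2)(-3) + -1 = 5
∂L/∂y = 2(y - t) = 2(5 - 3) = 4
∂y/∂b = 1
∂L/∂b = ∂L/∂y · ∂y/∂b = 4 × 1 = 4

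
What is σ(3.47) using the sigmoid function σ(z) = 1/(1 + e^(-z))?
0.9698

sigmoid(3.47) = 1/(1 + e^(-3.47)) = 1/(1 + 0.03112) = 0.9698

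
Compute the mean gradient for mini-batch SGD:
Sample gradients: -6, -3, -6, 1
Average gradient = -3.5

Average = (1/4)(-6 + -3 + -6 + 1) = -14/4 = -3.5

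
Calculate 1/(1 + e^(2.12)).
0.1072

sigmoid(-2.12) = 1/(1 + e^(2.12)) = 1/(1 + 8.331) = 0.1072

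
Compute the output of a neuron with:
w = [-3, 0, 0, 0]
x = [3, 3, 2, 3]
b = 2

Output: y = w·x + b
y = -7

y = (-3)(3) + (0)(3) + (0)(2) + (0)(3) + 2 = -7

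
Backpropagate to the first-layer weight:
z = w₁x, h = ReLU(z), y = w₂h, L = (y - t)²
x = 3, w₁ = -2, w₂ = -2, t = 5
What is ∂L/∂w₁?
∂L/∂w₁ = 0

Forward pass:
z = w₁x = -2×3 = -6
h = ReLU(-6) = 0
y = w₂h = -2×0 = 0

Backward pass:
∂L/∂y = 2(y - t) = 2(0 - 5) = -10
∂y/∂h = w₂ = -2
∂h/∂z = 0 (ReLU derivative)
∂z/∂w₁ = x = 3

∂L/∂w₁ = -10 × -2 × 0 × 3 = 0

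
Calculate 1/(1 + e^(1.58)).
0.1708

sigmoid(-1.58) = 1/(1 + e^(1.58)) = 1/(1 + 4.855) = 0.1708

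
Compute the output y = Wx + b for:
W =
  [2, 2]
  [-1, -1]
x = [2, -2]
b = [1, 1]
y = [1, 1]

Wx = [2×2 + 2×-2, -1×2 + -1×-2]
   = [0, 0]
y = Wx + b = [0 + 1, 0 + 1] = [1, 1]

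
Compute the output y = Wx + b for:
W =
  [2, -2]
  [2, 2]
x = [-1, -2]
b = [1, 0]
y = [3, -6]

Wx = [2×-1 + -2×-2, 2×-1 + 2×-2]
   = [2, -6]
y = Wx + b = [2 + 1, -6 + 0] = [3, -6]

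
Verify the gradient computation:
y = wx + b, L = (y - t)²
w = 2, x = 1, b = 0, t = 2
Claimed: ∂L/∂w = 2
Incorrect

y = (2)(1) + 0 = 2
∂L/∂y = 2(y - t) = 2(2 - 2) = 0
∂y/∂w = x = 1
∂L/∂w = 0 × 1 = 0

Claimed value: 2
Incorrect: The correct gradient is 0.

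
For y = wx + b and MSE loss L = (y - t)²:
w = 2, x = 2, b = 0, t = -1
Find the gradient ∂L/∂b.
∂L/∂b = 10

y = wx + b = (2)(2) + 0 = 4
∂L/∂y = 2(y - t) = 2(4 - -1) = 10
∂y/∂b = 1
∂L/∂b = ∂L/∂y · ∂y/∂b = 10 × 1 = 10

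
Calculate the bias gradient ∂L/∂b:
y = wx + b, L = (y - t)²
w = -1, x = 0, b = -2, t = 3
∂L/∂b = -10

y = wx + b = (-1)(0) + -2 = -2
∂L/∂y = 2(y - t) = 2(-2 - 3) = -10
∂y/∂b = 1
∂L/∂b = ∂L/∂y · ∂y/∂b = -10 × 1 = -10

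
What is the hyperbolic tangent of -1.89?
-0.9554

tanh(-1.89) = (e^(-1.89) - e^(1.89))/(e^(-1.89) + e^(1.89)) = -0.9554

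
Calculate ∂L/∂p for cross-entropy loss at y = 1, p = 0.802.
∂L/∂p = -1.247

∂L/∂p = -y/p + (1-y)/(1-p) = -1/0.802 + 0 = -1.247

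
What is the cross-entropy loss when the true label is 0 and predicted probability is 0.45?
L = 0.5978

L = -0·log(0.45) - 1·log(0.55) = -log(0.55) = 0.5978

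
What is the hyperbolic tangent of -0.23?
-0.226

tanh(-0.23) = (e^(-0.23) - e^(0.23))/(e^(-0.23) + e^(0.23)) = -0.226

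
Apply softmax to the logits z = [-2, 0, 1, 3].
p = [0.0057, 0.0418, 0.1135, 0.839]

exp(z) = [0.1353, 1, 2.718, 20.09]
Sum = 23.94
p = [0.0057, 0.0418, 0.1135, 0.839]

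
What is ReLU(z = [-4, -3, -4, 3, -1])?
h = [0, 0, 0, 3, 0]

ReLU applied element-wise: max(0,-4)=0, max(0,-3)=0, max(0,-4)=0, max(0,3)=3, max(0,-1)=0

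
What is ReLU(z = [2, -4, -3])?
h = [2, 0, 0]

ReLU applied element-wise: max(0,2)=2, max(0,-4)=0, max(0,-3)=0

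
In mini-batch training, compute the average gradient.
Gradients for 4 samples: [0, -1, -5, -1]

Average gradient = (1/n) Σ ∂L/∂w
Average gradient = -1.75

Average = (1/4)(0 + -1 + -5 + -1) = -7/4 = -1.75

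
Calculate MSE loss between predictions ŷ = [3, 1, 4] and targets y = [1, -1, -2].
MSE = 14.67

MSE = (1/3)((3-1)² + (1--1)² + (4--2)²) = (1/3)(4 + 4 + 36) = 14.67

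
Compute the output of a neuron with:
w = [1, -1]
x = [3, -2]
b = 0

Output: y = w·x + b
y = 5

y = (1)(3) + (-1)(-2) + 0 = 5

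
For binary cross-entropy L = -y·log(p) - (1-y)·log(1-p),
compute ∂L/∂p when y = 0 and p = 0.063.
∂L/∂p = 1.067

∂L/∂p = -y/p + (1-y)/(1-p) = 0 + 1/0.937 = 1.067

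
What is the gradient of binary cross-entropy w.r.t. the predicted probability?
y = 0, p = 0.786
∂L/∂p = 4.673

∂L/∂p = -y/p + (1-y)/(1-p) = 0 + 1/0.214 = 4.673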